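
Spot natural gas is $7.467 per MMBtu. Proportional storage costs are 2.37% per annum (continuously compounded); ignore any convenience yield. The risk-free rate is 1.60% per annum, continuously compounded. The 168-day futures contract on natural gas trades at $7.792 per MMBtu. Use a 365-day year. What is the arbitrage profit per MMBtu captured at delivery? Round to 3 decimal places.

$0.187 per MMBtu

Fair futures: F* = S·e^(carry·T), with carry = (r + u) = 0.0160 + 0.0237 = 0.0397
F* = 7.467 · e^(0.0397 × 168/365) = 7.467 · e^0.018273 = 7.467 × 1.018441 = $7.6047
Market $7.792 > fair $7.6047: forward overpriced → cash-and-carry (buy spot, short the forward).
At maturity, profit = |F_mkt − F*| = |7.792 − 7.6047| = $0.187 per MMBtu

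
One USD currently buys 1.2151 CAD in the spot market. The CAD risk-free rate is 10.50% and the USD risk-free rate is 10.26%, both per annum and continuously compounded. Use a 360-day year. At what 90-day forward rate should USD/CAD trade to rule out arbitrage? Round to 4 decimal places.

1.2158

F = S·e^((r_CAD − r_USD)T) = 1.2151 · e^((0.1050 − 0.1026) × 90/360)
= 1.2151 · e^0.000600 = 1.2151 × 1.000600
F = 1.2158 CAD per USD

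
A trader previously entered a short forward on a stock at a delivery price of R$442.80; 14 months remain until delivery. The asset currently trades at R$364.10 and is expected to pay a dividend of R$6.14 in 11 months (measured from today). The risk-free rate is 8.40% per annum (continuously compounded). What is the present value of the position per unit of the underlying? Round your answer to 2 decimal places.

PV(remaining dividends) I = 6.14·e^(−0.0840·11/12) = 5.6850
Current forward F = (S − I)·e^(rT) = (364.10 − 5.6850)·e^(0.0840·14/12) = 358.4150 × 1.102963 = 395.3185
Value (long) = (F − K)·e^(−rT) = (395.3185 − 442.80) × 0.906649 = -43.0491
Short position value = −(long value) = R$43.05

R$43.05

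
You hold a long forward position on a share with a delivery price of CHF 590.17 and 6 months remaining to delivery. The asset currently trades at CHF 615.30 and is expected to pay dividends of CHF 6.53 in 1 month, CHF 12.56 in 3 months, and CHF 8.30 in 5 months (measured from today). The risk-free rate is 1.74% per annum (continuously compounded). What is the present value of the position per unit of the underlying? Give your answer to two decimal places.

CHF 2.98

PV(remaining dividends) I = 6.53·e^(−0.0174·1/12) + 12.56·e^(−0.0174·3/12) + 8.30·e^(−0.0174·5/12) = 27.2661
Current forward F = (S − I)·e^(rT) = (615.30 − 27.2661)·e^(0.0174·6/12) = 588.0339 × 1.008738 = 593.1721
Value (long) = (F − K)·e^(−rT) = (593.1721 − 590.17) × 0.991338 = 2.9761
Value = CHF 2.98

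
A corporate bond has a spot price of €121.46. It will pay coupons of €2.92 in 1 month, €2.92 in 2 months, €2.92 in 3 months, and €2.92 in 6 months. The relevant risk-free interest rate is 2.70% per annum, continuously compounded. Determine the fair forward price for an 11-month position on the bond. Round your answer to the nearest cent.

€112.61

PV(coupons) I = 2.92·e^(−0.0270·1/12) + 2.92·e^(−0.0270·2/12) + 2.92·e^(−0.0270·3/12) + 2.92·e^(−0.0270·6/12)
I = 2.9134 + 2.9069 + 2.9004 + 2.8808 = 11.6015
F = (S − I)·e^(rT) = (121.46 − 11.6015) · e^(0.0270·11/12)
= 109.8585 · e^0.024750 = 109.8585 × 1.025059 = €112.61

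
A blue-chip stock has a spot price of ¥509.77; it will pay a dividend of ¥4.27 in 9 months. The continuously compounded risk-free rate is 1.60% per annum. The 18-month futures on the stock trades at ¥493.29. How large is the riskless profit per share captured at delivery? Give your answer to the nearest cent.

¥24.54 per share

PV(dividends) I = 4.27·e^(−0.0160·9/12) = 4.2191
Fair futures F* = (S − I)·e^(rT) = (509.77 − 4.2191)·e^0.024000 = 505.5509 × 1.024290 = 517.8307
Market ¥493.29 < fair 517.8307: forward underpriced → reverse cash-and-carry (short the stock, invest proceeds at r, pay the dividends, go long the forward).
Profit at T = |F_mkt − F*| = |493.29 − 517.8307| = ¥24.54 per share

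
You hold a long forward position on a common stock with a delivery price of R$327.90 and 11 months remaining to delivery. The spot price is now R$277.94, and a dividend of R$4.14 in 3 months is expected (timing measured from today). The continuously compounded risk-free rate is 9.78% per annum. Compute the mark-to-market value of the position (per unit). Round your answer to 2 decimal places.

-R$25.88

PV(remaining dividends) I = 4.14·e^(−0.0978·3/12) = 4.0400
Current forward F = (S − I)·e^(rT) = (277.94 − 4.0400)·e^(0.0978·11/12) = 273.9000 × 1.093791 = 299.5894
Value (long) = (F − K)·e^(−rT) = (299.5894 − 327.90) × 0.914251 = -25.8830
Value = -R$25.88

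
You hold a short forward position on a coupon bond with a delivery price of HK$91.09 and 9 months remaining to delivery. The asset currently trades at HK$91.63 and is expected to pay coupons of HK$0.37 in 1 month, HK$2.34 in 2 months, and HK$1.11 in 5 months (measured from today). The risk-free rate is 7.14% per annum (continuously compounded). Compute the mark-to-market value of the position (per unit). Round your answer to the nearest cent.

PV(remaining coupons) I = 0.37·e^(−0.0714·1/12) + 2.34·e^(−0.0714·2/12) + 1.11·e^(−0.0714·5/12) = 3.7576
Current forward F = (S − I)·e^(rT) = (91.63 − 3.7576)·e^(0.0714·9/12) = 87.8724 × 1.055010 = 92.7063
Value (long) = (F − K)·e^(−rT) = (92.7063 − 91.09) × 0.947859 = 1.5320
Short position value = −(long value) = -HK$1.53

-HK$1.53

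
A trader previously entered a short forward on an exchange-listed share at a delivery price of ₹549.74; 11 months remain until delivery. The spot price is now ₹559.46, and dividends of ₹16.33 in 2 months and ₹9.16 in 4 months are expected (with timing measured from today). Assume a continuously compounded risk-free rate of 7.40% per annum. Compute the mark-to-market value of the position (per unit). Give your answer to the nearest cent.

-₹20.71

PV(remaining dividends) I = 16.33·e^(−0.0740·2/12) + 9.16·e^(−0.0740·4/12) = 25.0667
Current forward F = (S − I)·e^(rT) = (559.46 − 25.0667)·e^(0.0740·11/12) = 534.3933 × 1.070187 = 571.9008
Value (long) = (F − K)·e^(−rT) = (571.9008 − 549.74) × 0.934416 = 20.7074
Short position value = −(long value) = -₹20.71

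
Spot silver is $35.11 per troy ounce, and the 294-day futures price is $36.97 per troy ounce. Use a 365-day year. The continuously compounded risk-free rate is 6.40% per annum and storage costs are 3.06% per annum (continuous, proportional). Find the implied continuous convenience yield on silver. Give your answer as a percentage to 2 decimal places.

F = S·e^((r+u−y)T) ⇒ (r+u−y) = ln(F/S)/T
ln(36.97/35.11) = 0.051621; /T ⇒ 0.064087
y = r + u − ln(F/S)/T = 0.0640 + 0.0306 − 0.064087 = 0.030513
y = 3.05%

3.05%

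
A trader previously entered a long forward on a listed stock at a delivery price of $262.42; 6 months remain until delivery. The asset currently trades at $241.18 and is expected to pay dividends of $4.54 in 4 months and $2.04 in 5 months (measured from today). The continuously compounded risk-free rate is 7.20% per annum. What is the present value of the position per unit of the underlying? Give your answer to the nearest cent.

PV(remaining dividends) I = 4.54·e^(−0.0720·4/12) + 2.04·e^(−0.0720·5/12) = 6.4120
Current forward F = (S − I)·e^(rT) = (241.18 − 6.4120)·e^(0.0720·6/12) = 234.7680 × 1.036656 = 243.3737
Value (long) = (F − K)·e^(−rT) = (243.3737 − 262.42) × 0.964640 = -18.3728
Value = -$18.37

-$18.37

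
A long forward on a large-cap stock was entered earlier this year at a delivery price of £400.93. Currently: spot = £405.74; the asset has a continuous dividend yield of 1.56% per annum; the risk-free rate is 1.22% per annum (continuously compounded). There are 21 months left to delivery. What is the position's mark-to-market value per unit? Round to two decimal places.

£2.35

Current fair forward for the remaining 21 months: F = S·e^((r − q)·T), (r − q) = 0.0122 − 0.0156 = -0.0034
F = 405.74 · e^(-0.0034 × 21/12) = 405.74 × 0.994068 = 403.3332
Value of long forward = (F − K)·e^(−rT) = (403.3332 − 400.93) · e^(−0.0122·21/12)
= 2.4032 × 0.978876 = 2.35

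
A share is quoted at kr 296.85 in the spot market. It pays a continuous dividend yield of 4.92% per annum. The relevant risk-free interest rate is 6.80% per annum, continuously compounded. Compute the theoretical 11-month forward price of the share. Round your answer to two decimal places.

kr 302.01

F = S·e^((r − q)T) = 296.85 · e^((0.0680 − 0.0492) × 11/12)
= 296.85 · e^0.017233 = 296.85 × 1.017382
F = kr 302.01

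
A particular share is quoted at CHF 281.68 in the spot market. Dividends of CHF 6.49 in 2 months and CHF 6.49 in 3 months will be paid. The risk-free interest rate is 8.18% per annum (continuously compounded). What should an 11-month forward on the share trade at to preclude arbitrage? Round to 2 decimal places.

CHF 289.86

PV(dividends) I = 6.49·e^(−0.0818·2/12) + 6.49·e^(−0.0818·3/12)
I = 6.4021 + 6.3586 = 12.7607
F = (S − I)·e^(rT) = (281.68 − 12.7607) · e^(0.0818·11/12)
= 268.9193 · e^0.074983 = 268.9193 × 1.077866 = CHF 289.86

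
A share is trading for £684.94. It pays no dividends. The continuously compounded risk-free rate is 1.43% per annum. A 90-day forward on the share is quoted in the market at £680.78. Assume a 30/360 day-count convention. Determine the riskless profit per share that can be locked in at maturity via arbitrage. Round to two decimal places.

Fair forward: F* = S·e^(carry·T), with carry = r = 0.0143
F* = 684.94 · e^(0.0143 × 90/360) = 684.94 · e^0.003575 = 684.94 × 1.003581 = £687.3928
Market £680.78 < fair £687.3928: forward underpriced → reverse cash-and-carry (short spot, go long the forward).
At maturity, profit = |F_mkt − F*| = |680.78 − 687.3928| = £6.61 per share

£6.61 per share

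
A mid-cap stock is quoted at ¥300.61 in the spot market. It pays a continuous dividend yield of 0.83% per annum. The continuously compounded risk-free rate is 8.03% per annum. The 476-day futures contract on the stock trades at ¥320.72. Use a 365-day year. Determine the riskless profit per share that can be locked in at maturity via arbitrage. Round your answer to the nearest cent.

¥9.48 per share

Fair futures: F* = S·e^(carry·T), with carry = (r − q) = 0.0803 − 0.0083 = 0.0720
F* = 300.61 · e^(0.0720 × 476/365) = 300.61 · e^0.093896 = 300.61 × 1.098446 = ¥330.2039
Market ¥320.72 < fair ¥330.2039: forward underpriced → reverse cash-and-carry (short spot, go long the forward).
At maturity, profit = |F_mkt − F*| = |320.72 − 330.2039| = ¥9.48 per share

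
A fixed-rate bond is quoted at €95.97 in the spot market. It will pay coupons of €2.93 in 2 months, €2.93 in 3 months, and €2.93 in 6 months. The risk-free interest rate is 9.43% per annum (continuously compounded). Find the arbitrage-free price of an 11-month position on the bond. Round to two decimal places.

PV(coupons) I = 2.93·e^(−0.0943·2/12) + 2.93·e^(−0.0943·3/12) + 2.93·e^(−0.0943·6/12)
I = 2.8843 + 2.8617 + 2.7951 = 8.5411
F = (S − I)·e^(rT) = (95.97 − 8.5411) · e^(0.0943·11/12)
= 87.4289 · e^0.086442 = 87.4289 × 1.090288 = €95.32

€95.32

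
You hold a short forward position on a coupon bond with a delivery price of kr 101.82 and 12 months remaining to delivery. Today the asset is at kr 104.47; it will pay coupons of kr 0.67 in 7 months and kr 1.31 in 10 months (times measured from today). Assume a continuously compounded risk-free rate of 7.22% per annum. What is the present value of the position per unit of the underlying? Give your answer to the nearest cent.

-kr 7.87

PV(remaining coupons) I = 0.67·e^(−0.0722·7/12) + 1.31·e^(−0.0722·10/12) = 1.8759
Current forward F = (S − I)·e^(rT) = (104.47 − 1.8759)·e^(0.0722·12/12) = 102.5941 × 1.074870 = 110.2753
Value (long) = (F − K)·e^(−rT) = (110.2753 − 101.82) × 0.930345 = 7.8663
Short position value = −(long value) = -kr 7.87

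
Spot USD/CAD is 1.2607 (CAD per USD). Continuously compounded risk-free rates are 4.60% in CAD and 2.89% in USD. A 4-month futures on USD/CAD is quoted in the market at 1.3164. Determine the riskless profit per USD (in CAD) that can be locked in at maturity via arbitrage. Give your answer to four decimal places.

Fair futures: F* = S·e^(carry·T), with carry = (r_CAD − r_USD) = 0.0460 − 0.0289 = 0.0171
F* = 1.2607 · e^(0.0171 × 4/12) = 1.2607 · e^0.005700 = 1.2607 × 1.005716 = 1.2679
Market 1.3164 > fair 1.2679: forward overpriced → cash-and-carry (buy spot, short the forward).
At maturity, profit = |F_mkt − F*| = |1.3164 − 1.2679| = 0.0485 per USD (in CAD)

0.0485 per USD (in CAD)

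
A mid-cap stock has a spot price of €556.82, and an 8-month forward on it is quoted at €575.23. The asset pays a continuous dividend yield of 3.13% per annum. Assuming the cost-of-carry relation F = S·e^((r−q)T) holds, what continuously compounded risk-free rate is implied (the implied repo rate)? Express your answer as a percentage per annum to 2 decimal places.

From F = S·e^((r−q)T): (r − q) = ln(F/S)/T
ln(575.23/556.82) = ln(1.033063) = 0.032528
(r − q) = 0.032528 / (8/12) = 0.048792
r = ln(F/S)/T + q = 0.048792 + 0.0313 = 0.080092
r = 8.01%

8.01%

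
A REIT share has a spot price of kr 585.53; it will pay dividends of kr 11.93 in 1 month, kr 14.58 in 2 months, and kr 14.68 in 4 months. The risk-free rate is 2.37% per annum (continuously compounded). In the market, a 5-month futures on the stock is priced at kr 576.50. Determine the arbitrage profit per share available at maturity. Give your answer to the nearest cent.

PV(dividends) I = 11.93·e^(−0.0237·1/12) + 14.58·e^(−0.0237·2/12) + 14.68·e^(−0.0237·4/12) = 40.9935
Fair futures F* = (S − I)·e^(rT) = (585.53 − 40.9935)·e^0.009875 = 544.5365 × 1.009924 = 549.9405
Market kr 576.50 > fair 549.9405: forward overpriced → cash-and-carry (borrow at r, buy the stock and collect the dividends, short the forward).
Profit at T = |F_mkt − F*| = |576.50 − 549.9405| = kr 26.56 per share

kr 26.56 per share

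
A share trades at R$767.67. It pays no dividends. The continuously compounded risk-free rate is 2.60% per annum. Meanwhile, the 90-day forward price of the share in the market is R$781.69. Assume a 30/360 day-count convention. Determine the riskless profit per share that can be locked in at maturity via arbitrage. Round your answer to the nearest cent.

R$9.01 per share

Fair forward: F* = S·e^(carry·T), with carry = r = 0.0260
F* = 767.67 · e^(0.0260 × 90/360) = 767.67 · e^0.006500 = 767.67 × 1.006521 = R$772.6760
Market R$781.69 > fair R$772.6760: forward overpriced → cash-and-carry (buy spot, short the forward).
At maturity, profit = |F_mkt − F*| = |781.69 − 772.6760| = R$9.01 per share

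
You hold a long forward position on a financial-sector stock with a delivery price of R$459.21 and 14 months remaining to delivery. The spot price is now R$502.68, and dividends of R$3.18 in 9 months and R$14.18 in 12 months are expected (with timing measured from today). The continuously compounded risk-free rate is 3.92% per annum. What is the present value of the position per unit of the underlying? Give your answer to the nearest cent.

R$47.28

PV(remaining dividends) I = 3.18·e^(−0.0392·9/12) + 14.18·e^(−0.0392·12/12) = 16.7228
Current forward F = (S − I)·e^(rT) = (502.68 − 16.7228)·e^(0.0392·14/12) = 485.9572 × 1.046795 = 508.6976
Value (long) = (F − K)·e^(−rT) = (508.6976 − 459.21) × 0.955297 = 47.2754
Value = R$47.28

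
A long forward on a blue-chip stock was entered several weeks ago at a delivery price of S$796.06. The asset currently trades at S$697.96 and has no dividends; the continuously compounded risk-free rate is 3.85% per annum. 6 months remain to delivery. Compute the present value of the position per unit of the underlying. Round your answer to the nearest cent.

-S$82.92

Current fair forward for the remaining 6 months: F = S·e^(r·T), r = 0.0385
F = 697.96 · e^(0.0385 × 6/12) = 697.96 × 1.019436 = 711.5256
Value of long forward = (F − K)·e^(−rT) = (711.5256 − 796.06) · e^(−0.0385·6/12)
= -84.5344 × 0.980934 = -82.92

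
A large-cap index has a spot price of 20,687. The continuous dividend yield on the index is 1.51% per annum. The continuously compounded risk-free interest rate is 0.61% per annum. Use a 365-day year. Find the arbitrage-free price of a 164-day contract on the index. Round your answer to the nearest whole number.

20,604

F = S·e^((r − q)T) = 20687 · e^((0.0061 − 0.0151) × 164/365)
= 20687 · e^-0.004044 = 20687 × 0.995964
F = 20,604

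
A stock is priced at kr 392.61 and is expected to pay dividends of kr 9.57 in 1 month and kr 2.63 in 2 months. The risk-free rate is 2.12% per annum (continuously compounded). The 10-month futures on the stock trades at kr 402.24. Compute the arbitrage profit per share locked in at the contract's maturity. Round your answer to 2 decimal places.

kr 15.02 per share

PV(dividends) I = 9.57·e^(−0.0212·1/12) + 2.63·e^(−0.0212·2/12) = 12.1738
Fair futures F* = (S − I)·e^(rT) = (392.61 − 12.1738)·e^0.017667 = 380.4362 × 1.017824 = 387.2171
Market kr 402.24 > fair 387.2171: forward overpriced → cash-and-carry (borrow at r, buy the stock and collect the dividends, short the forward).
Profit at T = |F_mkt − F*| = |402.24 − 387.2171| = kr 15.02 per share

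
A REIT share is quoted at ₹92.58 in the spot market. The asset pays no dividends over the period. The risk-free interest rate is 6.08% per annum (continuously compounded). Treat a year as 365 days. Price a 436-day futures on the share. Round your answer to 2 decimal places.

F = S·e^(rT) = 92.58 · e^(0.0608 × 436/365)
= 92.58 · e^0.072627 = 92.58 × 1.075329
F = ₹99.55

₹99.55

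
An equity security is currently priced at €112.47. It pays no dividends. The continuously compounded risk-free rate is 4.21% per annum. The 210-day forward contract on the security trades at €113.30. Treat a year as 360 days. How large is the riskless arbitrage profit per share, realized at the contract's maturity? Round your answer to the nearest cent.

€1.97 per share

Fair forward: F* = S·e^(carry·T), with carry = r = 0.0421
F* = 112.47 · e^(0.0421 × 210/360) = 112.47 · e^0.024558 = 112.47 × 1.024862 = €115.2662
Market €113.30 < fair €115.2662: forward underpriced → reverse cash-and-carry (short spot, go long the forward).
At maturity, profit = |F_mkt − F*| = |113.30 − 115.2662| = €1.97 per share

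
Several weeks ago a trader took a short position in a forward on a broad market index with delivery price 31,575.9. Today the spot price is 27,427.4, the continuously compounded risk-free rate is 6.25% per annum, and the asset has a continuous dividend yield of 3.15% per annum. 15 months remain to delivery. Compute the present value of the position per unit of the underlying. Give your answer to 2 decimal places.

2834.50

Current fair forward for the remaining 15 months: F = S·e^((r − q)·T), (r − q) = 0.0625 − 0.0315 = 0.0310
F = 27427.4 · e^(0.0310 × 15/12) = 27427.4 × 1.03951057 = 28511.0722
Value of long forward = (F − K)·e^(−rT) = (28511.0722 − 31575.9) · e^(−0.0625·15/12)
= -3064.8278 × 0.92484881 = -2834.50
Short position value = −(long value) = 2834.50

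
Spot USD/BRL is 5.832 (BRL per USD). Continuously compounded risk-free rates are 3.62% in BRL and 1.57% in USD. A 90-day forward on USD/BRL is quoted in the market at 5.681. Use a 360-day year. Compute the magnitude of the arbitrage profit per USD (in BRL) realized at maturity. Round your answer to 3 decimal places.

0.181 per USD (in BRL)

Fair forward: F* = S·e^(carry·T), with carry = (r_BRL − r_USD) = 0.0362 − 0.0157 = 0.0205
F* = 5.832 · e^(0.0205 × 90/360) = 5.832 · e^0.005125 = 5.832 × 1.005138 = 5.8620
Market 5.681 < fair 5.8620: forward underpriced → reverse cash-and-carry (short spot, go long the forward).
At maturity, profit = |F_mkt − F*| = |5.681 − 5.8620| = 0.181 per USD (in BRL)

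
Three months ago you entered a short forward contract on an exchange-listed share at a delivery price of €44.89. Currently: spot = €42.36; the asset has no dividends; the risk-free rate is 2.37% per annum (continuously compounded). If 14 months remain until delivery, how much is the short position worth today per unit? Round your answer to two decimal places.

Current fair forward for the remaining 14 months: F = S·e^(r·T), r = 0.0237
F = 42.36 · e^(0.0237 × 14/12) = 42.36 × 1.028036 = 43.5476
Value of long forward = (F − K)·e^(−rT) = (43.5476 − 44.89) · e^(−0.0237·14/12)
= -1.3424 × 0.972729 = -1.31
Short position value = −(long value) = €1.31

€1.31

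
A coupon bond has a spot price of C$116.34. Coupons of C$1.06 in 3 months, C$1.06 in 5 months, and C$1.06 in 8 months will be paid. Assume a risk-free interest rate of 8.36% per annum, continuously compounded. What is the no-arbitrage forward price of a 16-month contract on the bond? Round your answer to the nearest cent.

C$126.63

PV(coupons) I = 1.06·e^(−0.0836·3/12) + 1.06·e^(−0.0836·5/12) + 1.06·e^(−0.0836·8/12)
I = 1.0381 + 1.0237 + 1.0025 = 3.0643
F = (S − I)·e^(rT) = (116.34 − 3.0643) · e^(0.0836·16/12)
= 113.2757 · e^0.111467 = 113.2757 × 1.117917 = C$126.63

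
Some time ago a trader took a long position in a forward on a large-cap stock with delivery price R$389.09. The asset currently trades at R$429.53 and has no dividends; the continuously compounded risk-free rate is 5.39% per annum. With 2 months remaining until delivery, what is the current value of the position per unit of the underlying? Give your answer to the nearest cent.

R$43.92

Current fair forward for the remaining 2 months: F = S·e^(r·T), r = 0.0539
F = 429.53 · e^(0.0539 × 2/12) = 429.53 × 1.009024 = 433.4061
Value of long forward = (F − K)·e^(−rT) = (433.4061 − 389.09) · e^(−0.0539·2/12)
= 44.3161 × 0.991057 = 43.92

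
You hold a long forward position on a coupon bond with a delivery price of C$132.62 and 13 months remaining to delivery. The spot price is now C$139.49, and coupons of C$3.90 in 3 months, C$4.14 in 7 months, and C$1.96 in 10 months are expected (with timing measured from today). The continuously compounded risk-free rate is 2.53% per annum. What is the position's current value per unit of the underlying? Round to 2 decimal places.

C$0.58

PV(remaining coupons) I = 3.90·e^(−0.0253·3/12) + 4.14·e^(−0.0253·7/12) + 1.96·e^(−0.0253·10/12) = 9.8739
Current forward F = (S − I)·e^(rT) = (139.49 − 9.8739)·e^(0.0253·13/12) = 129.6161 × 1.027787 = 133.2177
Value (long) = (F − K)·e^(−rT) = (133.2177 − 132.62) × 0.972964 = 0.5815
Value = C$0.58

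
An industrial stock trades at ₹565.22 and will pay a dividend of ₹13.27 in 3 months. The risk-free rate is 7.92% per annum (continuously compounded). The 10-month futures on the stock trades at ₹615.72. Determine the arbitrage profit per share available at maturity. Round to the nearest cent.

PV(dividends) I = 13.27·e^(−0.0792·3/12) = 13.0098
Fair futures F* = (S − I)·e^(rT) = (565.22 − 13.0098)·e^0.066000 = 552.2102 × 1.068227 = 589.8858
Market ₹615.72 > fair 589.8858: forward overpriced → cash-and-carry (borrow at r, buy the stock and collect the dividends, short the forward).
Profit at T = |F_mkt − F*| = |615.72 − 589.8858| = ₹25.83 per share

₹25.83 per share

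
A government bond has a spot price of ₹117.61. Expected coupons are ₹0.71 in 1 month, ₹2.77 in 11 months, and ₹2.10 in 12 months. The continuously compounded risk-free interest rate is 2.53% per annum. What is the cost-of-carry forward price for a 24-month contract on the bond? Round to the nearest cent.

PV(coupons) I = 0.71·e^(−0.0253·1/12) + 2.77·e^(−0.0253·11/12) + 2.10·e^(−0.0253·12/12)
I = 0.7085 + 2.7065 + 2.0475 = 5.4625
F = (S − I)·e^(rT) = (117.61 − 5.4625) · e^(0.0253·24/12)
= 112.1475 · e^0.050600 = 112.1475 × 1.051902 = ₹117.97

₹117.97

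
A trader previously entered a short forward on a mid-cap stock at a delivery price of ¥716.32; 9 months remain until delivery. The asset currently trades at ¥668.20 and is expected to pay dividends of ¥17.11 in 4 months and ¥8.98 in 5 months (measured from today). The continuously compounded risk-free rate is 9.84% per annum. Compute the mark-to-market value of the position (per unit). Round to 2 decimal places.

PV(remaining dividends) I = 17.11·e^(−0.0984·4/12) + 8.98·e^(−0.0984·5/12) = 25.1772
Current forward F = (S − I)·e^(rT) = (668.20 − 25.1772)·e^(0.0984·9/12) = 643.0228 × 1.076591 = 692.2726
Value (long) = (F − K)·e^(−rT) = (692.2726 − 716.32) × 0.928857 = -22.3366
Short position value = −(long value) = ¥22.34

¥22.34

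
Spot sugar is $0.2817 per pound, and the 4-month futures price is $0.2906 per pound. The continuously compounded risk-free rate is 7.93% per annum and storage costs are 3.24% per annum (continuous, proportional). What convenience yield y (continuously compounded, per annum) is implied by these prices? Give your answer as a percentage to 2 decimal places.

F = S·e^((r+u−y)T) ⇒ (r+u−y) = ln(F/S)/T
ln(0.2906/0.2817) = 0.031105; /T ⇒ 0.093315
y = r + u − ln(F/S)/T = 0.0793 + 0.0324 − 0.093315 = 0.018385
y = 1.84%

1.84%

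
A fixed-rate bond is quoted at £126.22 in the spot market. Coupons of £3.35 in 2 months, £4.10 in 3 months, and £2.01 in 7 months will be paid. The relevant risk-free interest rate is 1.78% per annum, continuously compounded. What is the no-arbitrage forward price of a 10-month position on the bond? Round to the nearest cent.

£118.55

PV(coupons) I = 3.35·e^(−0.0178·2/12) + 4.10·e^(−0.0178·3/12) + 2.01·e^(−0.0178·7/12)
I = 3.3401 + 4.0818 + 1.9892 = 9.4111
F = (S − I)·e^(rT) = (126.22 − 9.4111) · e^(0.0178·10/12)
= 116.8089 · e^0.014833 = 116.8089 × 1.014944 = £118.55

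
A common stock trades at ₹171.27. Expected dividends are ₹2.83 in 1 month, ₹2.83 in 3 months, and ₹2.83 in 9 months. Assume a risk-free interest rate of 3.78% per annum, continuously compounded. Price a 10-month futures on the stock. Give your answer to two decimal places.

PV(dividends) I = 2.83·e^(−0.0378·1/12) + 2.83·e^(−0.0378·3/12) + 2.83·e^(−0.0378·9/12)
I = 2.8211 + 2.8034 + 2.7509 = 8.3754
F = (S − I)·e^(rT) = (171.27 − 8.3754) · e^(0.0378·10/12)
= 162.8946 · e^0.031500 = 162.8946 × 1.032001 = ₹168.11

₹168.11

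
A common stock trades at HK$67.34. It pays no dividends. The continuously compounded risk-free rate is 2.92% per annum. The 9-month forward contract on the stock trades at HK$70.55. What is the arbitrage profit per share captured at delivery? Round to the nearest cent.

HK$1.72 per share

Fair forward: F* = S·e^(carry·T), with carry = r = 0.0292
F* = 67.34 · e^(0.0292 × 9/12) = 67.34 · e^0.021900 = 67.34 × 1.022142 = HK$68.8310
Market HK$70.55 > fair HK$68.8310: forward overpriced → cash-and-carry (buy spot, short the forward).
At maturity, profit = |F_mkt − F*| = |70.55 − 68.8310| = HK$1.72 per share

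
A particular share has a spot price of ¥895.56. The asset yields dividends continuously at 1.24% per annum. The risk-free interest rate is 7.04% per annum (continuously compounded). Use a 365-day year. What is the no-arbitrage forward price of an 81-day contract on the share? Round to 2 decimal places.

¥907.16

F = S·e^((r − q)T) = 895.56 · e^((0.0704 − 0.0124) × 81/365)
= 895.56 · e^0.012871 = 895.56 × 1.012954
F = ¥907.16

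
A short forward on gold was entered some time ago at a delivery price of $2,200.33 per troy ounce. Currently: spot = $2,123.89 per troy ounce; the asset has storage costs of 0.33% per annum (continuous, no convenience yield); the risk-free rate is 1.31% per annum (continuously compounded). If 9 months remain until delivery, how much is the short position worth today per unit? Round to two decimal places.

$49.66 per troy ounce

Current fair forward for the remaining 9 months: F = S·e^((r + u)·T), (r + u) = 0.0131 + 0.0033 = 0.0164
F = 2123.89 · e^(0.0164 × 9/12) = 2123.89 × 1.01237596 = 2150.1752
Value of long forward = (F − K)·e^(−rT) = (2150.1752 − 2200.33) · e^(−0.0131·9/12)
= -50.1548 × 0.99022311 = -49.66
Short position value = −(long value) = $49.66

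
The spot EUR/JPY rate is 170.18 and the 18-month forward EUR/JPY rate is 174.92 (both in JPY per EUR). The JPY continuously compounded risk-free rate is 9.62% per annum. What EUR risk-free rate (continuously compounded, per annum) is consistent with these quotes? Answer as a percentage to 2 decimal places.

7.79%

F = S·e^((r_JPY − r_EUR)T) ⇒ r_EUR = r_JPY − ln(F/S)/T
ln(174.92/170.18) = 0.027472; /(18/12) = 0.018315
r_EUR = 0.0962 − 0.018315 = 0.077885
r_EUR = 7.79%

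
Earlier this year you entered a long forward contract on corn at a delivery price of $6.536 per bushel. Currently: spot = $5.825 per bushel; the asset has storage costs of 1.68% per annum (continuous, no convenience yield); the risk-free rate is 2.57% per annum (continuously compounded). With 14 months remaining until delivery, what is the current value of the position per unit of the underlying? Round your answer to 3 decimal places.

-$0.403 per bushel

Current fair forward for the remaining 14 months: F = S·e^((r + u)·T), (r + u) = 0.0257 + 0.0168 = 0.0425
F = 5.825 · e^(0.0425 × 14/12) = 5.825 × 1.050833 = 6.1211
Value of long forward = (F − K)·e^(−rT) = (6.1211 − 6.536) · e^(−0.0257·14/12)
= -0.4149 × 0.970462 = -0.403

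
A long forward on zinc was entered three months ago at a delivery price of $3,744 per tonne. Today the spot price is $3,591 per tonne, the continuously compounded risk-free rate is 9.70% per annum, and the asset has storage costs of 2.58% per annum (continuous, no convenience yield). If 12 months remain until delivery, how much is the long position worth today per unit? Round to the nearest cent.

Current fair forward for the remaining 12 months: F = S·e^((r + u)·T), (r + u) = 0.0970 + 0.0258 = 0.1228
F = 3591 · e^(0.1228 × 12/12) = 3591 × 1.13065827 = 4060.1938
Value of long forward = (F − K)·e^(−rT) = (4060.1938 − 3744) · e^(−0.0970·12/12)
= 316.1938 × 0.90755601 = 286.96

$286.96 per tonne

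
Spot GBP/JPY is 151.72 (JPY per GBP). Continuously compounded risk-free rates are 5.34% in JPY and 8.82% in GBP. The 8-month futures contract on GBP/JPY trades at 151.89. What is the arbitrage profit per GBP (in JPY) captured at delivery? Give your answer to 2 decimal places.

Fair futures: F* = S·e^(carry·T), with carry = (r_JPY − r_GBP) = 0.0534 − 0.0882 = -0.0348
F* = 151.72 · e^(-0.0348 × 8/12) = 151.72 · e^-0.023200 = 151.72 × 0.977067 = 148.2406
Market 151.89 > fair 148.2406: forward overpriced → cash-and-carry (buy spot, short the forward).
At maturity, profit = |F_mkt − F*| = |151.89 − 148.2406| = 3.65 per GBP (in JPY)

3.65 per GBP (in JPY)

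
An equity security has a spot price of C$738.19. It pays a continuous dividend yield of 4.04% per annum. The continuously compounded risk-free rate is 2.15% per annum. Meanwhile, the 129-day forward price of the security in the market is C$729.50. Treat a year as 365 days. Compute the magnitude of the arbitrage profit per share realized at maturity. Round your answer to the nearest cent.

C$3.78 per share

Fair forward: F* = S·e^(carry·T), with carry = (r − q) = 0.0215 − 0.0404 = -0.0189
F* = 738.19 · e^(-0.0189 × 129/365) = 738.19 · e^-0.006680 = 738.19 × 0.993342 = C$733.2751
Market C$729.50 < fair C$733.2751: forward underpriced → reverse cash-and-carry (short spot, go long the forward).
At maturity, profit = |F_mkt − F*| = |729.50 − 733.2751| = C$3.78 per share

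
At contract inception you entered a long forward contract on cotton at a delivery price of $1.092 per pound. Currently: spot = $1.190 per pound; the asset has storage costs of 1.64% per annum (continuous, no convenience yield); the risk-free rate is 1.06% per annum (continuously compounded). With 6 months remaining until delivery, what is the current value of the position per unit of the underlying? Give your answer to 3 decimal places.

$0.114 per pound

Current fair forward for the remaining 6 months: F = S·e^((r + u)·T), (r + u) = 0.0106 + 0.0164 = 0.0270
F = 1.190 · e^(0.0270 × 6/12) = 1.190 × 1.013592 = 1.2062
Value of long forward = (F − K)·e^(−rT) = (1.2062 − 1.092) · e^(−0.0106·6/12)
= 0.1142 × 0.994714 = 0.114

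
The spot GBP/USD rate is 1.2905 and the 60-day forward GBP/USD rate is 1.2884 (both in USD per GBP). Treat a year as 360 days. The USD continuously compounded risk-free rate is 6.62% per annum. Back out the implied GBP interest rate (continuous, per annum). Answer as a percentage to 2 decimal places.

F = S·e^((r_USD − r_GBP)T) ⇒ r_GBP = r_USD − ln(F/S)/T
ln(1.2884/1.2905) = -0.001629; /(60/360) = -0.009774
r_GBP = 0.0662 + 0.009774 = 0.075974
r_GBP = 7.60%

7.60%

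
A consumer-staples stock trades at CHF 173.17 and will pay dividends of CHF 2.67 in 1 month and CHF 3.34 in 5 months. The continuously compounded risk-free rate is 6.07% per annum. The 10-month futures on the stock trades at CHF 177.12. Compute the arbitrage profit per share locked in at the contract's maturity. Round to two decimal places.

CHF 1.19 per share

PV(dividends) I = 2.67·e^(−0.0607·1/12) + 3.34·e^(−0.0607·5/12) = 5.9131
Fair futures F* = (S − I)·e^(rT) = (173.17 − 5.9131)·e^0.050583 = 167.2569 × 1.051884 = 175.9349
Market CHF 177.12 > fair 175.9349: forward overpriced → cash-and-carry (borrow at r, buy the stock and collect the dividends, short the forward).
Profit at T = |F_mkt − F*| = |177.12 − 175.9349| = CHF 1.19 per share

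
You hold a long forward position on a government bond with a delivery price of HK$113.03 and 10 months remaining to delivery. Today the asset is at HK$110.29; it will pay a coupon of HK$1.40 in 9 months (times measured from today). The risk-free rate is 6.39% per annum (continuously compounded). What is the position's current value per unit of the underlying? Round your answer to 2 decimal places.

HK$1.79

PV(remaining coupons) I = 1.40·e^(−0.0639·9/12) = 1.3345
Current forward F = (S − I)·e^(rT) = (110.29 − 1.3345)·e^(0.0639·10/12) = 108.9555 × 1.054693 = 114.9146
Value (long) = (F − K)·e^(−rT) = (114.9146 − 113.03) × 0.948143 = 1.7869
Value = HK$1.79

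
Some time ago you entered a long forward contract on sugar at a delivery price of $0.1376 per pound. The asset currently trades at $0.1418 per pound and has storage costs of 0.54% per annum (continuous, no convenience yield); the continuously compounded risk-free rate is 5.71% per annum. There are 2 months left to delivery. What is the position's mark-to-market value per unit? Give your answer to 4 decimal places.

Current fair forward for the remaining 2 months: F = S·e^((r + u)·T), (r + u) = 0.0571 + 0.0054 = 0.0625
F = 0.1418 · e^(0.0625 × 2/12) = 0.1418 × 1.010471 = 0.1433
Value of long forward = (F − K)·e^(−rT) = (0.1433 − 0.1376) · e^(−0.0571·2/12)
= 0.0057 × 0.990528 = 0.0056

$0.0056 per pound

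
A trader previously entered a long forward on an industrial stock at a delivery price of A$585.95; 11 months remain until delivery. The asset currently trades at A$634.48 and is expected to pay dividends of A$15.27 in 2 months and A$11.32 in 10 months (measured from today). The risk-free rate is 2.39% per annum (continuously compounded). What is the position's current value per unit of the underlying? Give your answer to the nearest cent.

PV(remaining dividends) I = 15.27·e^(−0.0239·2/12) + 11.32·e^(−0.0239·10/12) = 26.3061
Current forward F = (S − I)·e^(rT) = (634.48 − 26.3061)·e^(0.0239·11/12) = 608.1739 × 1.022150 = 621.6450
Value (long) = (F − K)·e^(−rT) = (621.6450 − 585.95) × 0.978330 = 34.9215
Value = A$34.92

A$34.92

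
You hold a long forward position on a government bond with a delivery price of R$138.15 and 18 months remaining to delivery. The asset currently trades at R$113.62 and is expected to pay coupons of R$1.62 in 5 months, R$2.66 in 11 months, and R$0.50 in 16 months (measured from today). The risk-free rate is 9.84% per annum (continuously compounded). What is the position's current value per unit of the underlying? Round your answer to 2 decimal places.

-R$10.00

PV(remaining coupons) I = 1.62·e^(−0.0984·5/12) + 2.66·e^(−0.0984·11/12) + 0.50·e^(−0.0984·16/12) = 4.4240
Current forward F = (S − I)·e^(rT) = (113.62 − 4.4240)·e^(0.0984·18/12) = 109.1960 × 1.159049 = 126.5635
Value (long) = (F − K)·e^(−rT) = (126.5635 − 138.15) × 0.862776 = -9.9966
Value = -R$10.00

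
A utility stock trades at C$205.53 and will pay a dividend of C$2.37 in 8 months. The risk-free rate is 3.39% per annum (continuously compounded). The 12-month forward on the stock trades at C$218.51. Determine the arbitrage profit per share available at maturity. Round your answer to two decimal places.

C$8.29 per share

PV(dividends) I = 2.37·e^(−0.0339·8/12) = 2.3170
Fair forward F* = (S − I)·e^(rT) = (205.53 − 2.3170)·e^0.033900 = 203.2130 × 1.034481 = 210.2200
Market C$218.51 > fair 210.2200: forward overpriced → cash-and-carry (borrow at r, buy the stock and collect the dividends, short the forward).
Profit at T = |F_mkt − F*| = |218.51 − 210.2200| = C$8.29 per share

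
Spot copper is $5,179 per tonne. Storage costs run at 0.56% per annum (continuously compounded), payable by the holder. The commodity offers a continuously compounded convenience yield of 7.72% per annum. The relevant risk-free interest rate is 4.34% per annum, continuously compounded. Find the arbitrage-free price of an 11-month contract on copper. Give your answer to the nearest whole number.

Net carry = r + u − y = 0.0434 + 0.0056 − 0.0772 = -0.0282
F = S·e^((r+u−y)T) = 5179 · e^(-0.0282 × 11/12) = 5179 · e^-0.025850
= 5179 × 0.974481 = $5,047 per tonne

$5,047 per tonne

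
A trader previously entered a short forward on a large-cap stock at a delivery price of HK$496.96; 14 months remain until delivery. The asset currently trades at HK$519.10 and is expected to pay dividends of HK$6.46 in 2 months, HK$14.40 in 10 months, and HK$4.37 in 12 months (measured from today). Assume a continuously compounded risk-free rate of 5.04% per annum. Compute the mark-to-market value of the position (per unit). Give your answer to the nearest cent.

PV(remaining dividends) I = 6.46·e^(−0.0504·2/12) + 14.40·e^(−0.0504·10/12) + 4.37·e^(−0.0504·12/12) = 24.3689
Current forward F = (S − I)·e^(rT) = (519.10 − 24.3689)·e^(0.0504·14/12) = 494.7311 × 1.060563 = 524.6935
Value (long) = (F − K)·e^(−rT) = (524.6935 − 496.96) × 0.942895 = 26.1498
Short position value = −(long value) = -HK$26.15

-HK$26.15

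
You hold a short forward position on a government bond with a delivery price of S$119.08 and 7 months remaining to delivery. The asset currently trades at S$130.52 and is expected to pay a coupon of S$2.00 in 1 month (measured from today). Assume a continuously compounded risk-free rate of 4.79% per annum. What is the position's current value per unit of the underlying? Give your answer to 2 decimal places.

PV(remaining coupons) I = 2.00·e^(−0.0479·1/12) = 1.9920
Current forward F = (S − I)·e^(rT) = (130.52 − 1.9920)·e^(0.0479·7/12) = 128.5280 × 1.028336 = 132.1700
Value (long) = (F − K)·e^(−rT) = (132.1700 − 119.08) × 0.972445 = 12.7293
Short position value = −(long value) = -S$12.73

-S$12.73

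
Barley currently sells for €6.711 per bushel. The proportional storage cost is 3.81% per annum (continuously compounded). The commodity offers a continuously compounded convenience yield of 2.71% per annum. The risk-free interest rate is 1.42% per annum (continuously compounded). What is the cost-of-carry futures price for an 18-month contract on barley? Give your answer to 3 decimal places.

€6.970 per bushel

Net carry = r + u − y = 0.0142 + 0.0381 − 0.0271 = 0.0252
F = S·e^((r+u−y)T) = 6.711 · e^(0.0252 × 18/12) = 6.711 · e^0.037800
= 6.711 × 1.038524 = €6.970 per bushel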